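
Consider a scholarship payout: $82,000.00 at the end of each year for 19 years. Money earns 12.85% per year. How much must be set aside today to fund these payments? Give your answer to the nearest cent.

$573,955.06

This is an ordinary annuity: 19 payments of $82,000.00 at the end of each year.
Periodic rate r = 0.1285 per year.
PV = PMT × [(1 − (1+r)^−n)/r] = 82,000 × [1 − (1+r)^−19] / r = $573,955.06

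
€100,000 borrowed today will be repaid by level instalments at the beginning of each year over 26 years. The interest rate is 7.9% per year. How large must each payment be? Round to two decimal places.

€8,498.64

Level annuity due; solve PV = PMT × [(1 − (1+r)^−n)/r] × (1+r) for PMT.
Periodic rate r = 0.079 per year.
With n = 26: PMT = 100,000 / ([(1 − (1+r)^−n)/r] × (1+r)) = €8,498.64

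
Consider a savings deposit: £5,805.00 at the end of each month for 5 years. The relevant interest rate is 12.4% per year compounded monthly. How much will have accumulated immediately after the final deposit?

This is an ordinary annuity: 60 deposits of £5,805.00 at the end of each month.
Periodic rate r = 0.124/12 per month; n is counted in months.
FV = PMT × [((1+r)^n − 1)/r] = 5,805 × [(1+r)^60 − 1] / r = £479,206.52

£479,206.52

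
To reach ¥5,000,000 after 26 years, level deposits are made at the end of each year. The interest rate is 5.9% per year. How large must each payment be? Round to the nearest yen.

Level ordinary annuity; solve FV = PMT × [((1+r)^n − 1)/r] for PMT.
Periodic rate r = 0.059 per year.
With n = 26: PMT = 5,000,000 / ([((1+r)^n − 1)/r]) = ¥85,778

¥85,778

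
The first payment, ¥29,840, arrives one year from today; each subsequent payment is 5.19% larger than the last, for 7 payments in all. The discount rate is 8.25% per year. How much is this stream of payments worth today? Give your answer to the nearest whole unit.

Periodic rate r = 0.0825 per year.
Growing ordinary annuity: PV = PMT₁ × [1 − ((1+g)/(1+r))^n] / (r − g) = 29,840 × [1 − ((1+0.0519)/(1+r))^7] / (r − 0.0519) = ¥177,346.

¥177,346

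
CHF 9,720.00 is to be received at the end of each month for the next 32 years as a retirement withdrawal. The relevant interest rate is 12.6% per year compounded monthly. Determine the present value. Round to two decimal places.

This is an ordinary annuity: 384 payments of CHF 9,720.00 at the end of each month.
Periodic rate r = 0.126/12 per month; n is counted in months.
PV = PMT × [(1 − (1+r)^−n)/r] = 9,720 × [1 − (1+r)^−384] / r = CHF 908,944.37

CHF 908,944.37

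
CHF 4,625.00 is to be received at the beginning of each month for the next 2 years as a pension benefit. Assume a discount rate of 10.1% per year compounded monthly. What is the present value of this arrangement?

CHF 100,970.26

This is an annuity due: 24 payments of CHF 4,625.00 at the beginning of each month.
Periodic rate r = 0.101/12 per month; n is counted in months.
PV = PMT × [(1 − (1+r)^−n)/r] × (1+r) = 4,625 × [1 − (1+r)^−24] / r × (1+r) = CHF 100,970.26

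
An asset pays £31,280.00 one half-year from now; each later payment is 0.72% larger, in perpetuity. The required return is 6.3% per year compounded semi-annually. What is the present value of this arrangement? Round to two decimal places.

£1,287,242.80

Periodic rate r = 0.063/2 per half-year.
Growing perpetuity (Gordon): PV = PMT₁ / (r − g) = 31,280 / (r − 0.0072) = £1,287,242.80.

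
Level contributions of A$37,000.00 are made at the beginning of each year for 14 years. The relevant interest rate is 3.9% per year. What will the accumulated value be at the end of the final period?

This is an annuity due: 14 deposits of A$37,000.00 at the beginning of each year.
Periodic rate r = 0.039 per year.
FV = PMT × [((1+r)^n − 1)/r] × (1+r) = 37,000 × [(1+r)^14 − 1] / r × (1+r) = A$698,391.57

A$698,391.57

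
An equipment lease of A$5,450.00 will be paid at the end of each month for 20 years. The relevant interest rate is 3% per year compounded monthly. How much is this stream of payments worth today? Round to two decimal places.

This is an ordinary annuity: 240 payments of A$5,450.00 at the end of each month.
Periodic rate r = 0.03/12 per month; n is counted in months.
PV = PMT × [(1 − (1+r)^−n)/r] = 5,450 × [1 − (1+r)^−240] / r = A$982,694.48

A$982,694.48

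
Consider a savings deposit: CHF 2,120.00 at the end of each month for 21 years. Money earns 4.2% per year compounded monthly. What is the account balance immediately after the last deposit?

This is an ordinary annuity: 252 deposits of CHF 2,120.00 at the end of each month.
Periodic rate r = 0.042/12 per month; n is counted in months.
FV = PMT × [((1+r)^n − 1)/r] = 2,120 × [(1+r)^252 − 1] / r = CHF 855,274.14

CHF 855,274.14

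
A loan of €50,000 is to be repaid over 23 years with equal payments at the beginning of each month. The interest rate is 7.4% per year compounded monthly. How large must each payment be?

€375.21

Level annuity due; solve PV = PMT × [(1 − (1+r)^−n)/r] × (1+r) for PMT.
Periodic rate r = 0.074/12 per month; n is counted in months.
With n = 276: PMT = 50,000 / ([(1 − (1+r)^−n)/r] × (1+r)) = €375.21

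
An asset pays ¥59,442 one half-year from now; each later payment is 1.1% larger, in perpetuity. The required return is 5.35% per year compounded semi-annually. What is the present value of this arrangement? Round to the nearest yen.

¥3,774,095

Periodic rate r = 0.0535/2 per half-year.
Growing perpetuity (Gordon): PV = PMT₁ / (r − g) = 59,442 / (r − 0.011) = ¥3,774,095.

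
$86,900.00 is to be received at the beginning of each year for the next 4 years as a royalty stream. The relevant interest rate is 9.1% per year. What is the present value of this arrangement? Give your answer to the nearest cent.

$306,478.06

This is an annuity due: 4 payments of $86,900.00 at the beginning of each year.
Periodic rate r = 0.091 per year.
PV = PMT × [(1 − (1+r)^−n)/r] × (1+r) = 86,900 × [1 − (1+r)^−4] / r × (1+r) = $306,478.06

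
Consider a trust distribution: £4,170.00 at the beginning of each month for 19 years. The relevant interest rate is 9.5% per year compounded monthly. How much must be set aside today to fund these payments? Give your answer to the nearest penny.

This is an annuity due: 228 payments of £4,170.00 at the beginning of each month.
Periodic rate r = 0.095/12 per month; n is counted in months.
PV = PMT × [(1 − (1+r)^−n)/r] × (1+r) = 4,170 × [1 − (1+r)^−228] / r × (1+r) = £442,963.40

£442,963.40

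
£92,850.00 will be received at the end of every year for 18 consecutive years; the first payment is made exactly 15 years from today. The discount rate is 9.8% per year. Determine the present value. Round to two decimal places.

Ordinary annuity of 18 payments, first payment at period 15.
Periodic rate r = 0.098 per year.
The ordinary-annuity PV formula values the stream one period before the first payment (period 14); discount that back 14 periods:
PV₀ = 92,850 × [1 − (1+r)^−18] / r × (1+r)^−14 = £208,366.82

£208,366.82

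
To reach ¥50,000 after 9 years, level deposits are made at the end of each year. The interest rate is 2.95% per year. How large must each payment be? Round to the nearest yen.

Level ordinary annuity; solve FV = PMT × [((1+r)^n − 1)/r] for PMT.
Periodic rate r = 0.0295 per year.
With n = 9: PMT = 50,000 / ([((1+r)^n − 1)/r]) = ¥4,932

¥4,932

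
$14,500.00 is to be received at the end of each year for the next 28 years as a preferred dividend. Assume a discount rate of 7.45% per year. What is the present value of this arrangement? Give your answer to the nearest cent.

$168,603.40

This is an ordinary annuity: 28 payments of $14,500.00 at the end of each year.
Periodic rate r = 0.0745 per year.
PV = PMT × [(1 − (1+r)^−n)/r] = 14,500 × [1 − (1+r)^−28] / r = $168,603.40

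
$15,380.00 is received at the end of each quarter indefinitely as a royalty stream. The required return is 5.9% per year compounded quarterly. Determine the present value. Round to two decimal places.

$1,042,711.86

Periodic rate r = 0.059/4 per quarter.
Level perpetuity: PV = PMT / r = 15,380 / (0.059/4) = $1,042,711.86.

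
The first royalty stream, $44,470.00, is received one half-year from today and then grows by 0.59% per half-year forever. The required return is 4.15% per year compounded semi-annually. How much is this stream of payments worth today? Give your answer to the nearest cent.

$2,994,612.79

Periodic rate r = 0.0415/2 per half-year.
Growing perpetuity (Gordon): PV = PMT₁ / (r − g) = 44,470 / (r − 0.0059) = $2,994,612.79.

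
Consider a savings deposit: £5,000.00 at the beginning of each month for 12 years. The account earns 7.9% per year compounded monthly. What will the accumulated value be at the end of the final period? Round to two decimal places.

£1,202,195.68

This is an annuity due: 144 deposits of £5,000.00 at the beginning of each month.
Periodic rate r = 0.079/12 per month; n is counted in months.
FV = PMT × [((1+r)^n − 1)/r] × (1+r) = 5,000 × [(1+r)^144 − 1] / r × (1+r) = £1,202,195.68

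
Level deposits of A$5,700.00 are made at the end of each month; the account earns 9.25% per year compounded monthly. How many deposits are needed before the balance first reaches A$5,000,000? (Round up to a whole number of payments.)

Periodic rate r = 0.0925/12 per month; n is counted in months.
Ordinary annuity FV: 5,000,000 = 5,700 × [((1+r)^n − 1)/r].
(1+r)^n = 1 + 5,000,000 × r / 5,700, so n = ln(1 + 5,000,000·r/5,700) / ln(1+r) = 266.87.
Round up to a whole number of payments: n = 267.

267 payments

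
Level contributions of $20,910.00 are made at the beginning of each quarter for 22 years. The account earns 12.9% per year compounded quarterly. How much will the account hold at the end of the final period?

$10,262,215.45

This is an annuity due: 88 deposits of $20,910.00 at the beginning of each quarter.
Periodic rate r = 0.129/4 per quarter; n is counted in quarters.
FV = PMT × [((1+r)^n − 1)/r] × (1+r) = 20,910 × [(1+r)^88 − 1] / r × (1+r) = $10,262,215.45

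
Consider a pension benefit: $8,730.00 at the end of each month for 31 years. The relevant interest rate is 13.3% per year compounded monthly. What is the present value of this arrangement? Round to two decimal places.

This is an ordinary annuity: 372 payments of $8,730.00 at the end of each month.
Periodic rate r = 0.133/12 per month; n is counted in months.
PV = PMT × [(1 − (1+r)^−n)/r] = 8,730 × [1 − (1+r)^−372] / r = $774,619.55

$774,619.55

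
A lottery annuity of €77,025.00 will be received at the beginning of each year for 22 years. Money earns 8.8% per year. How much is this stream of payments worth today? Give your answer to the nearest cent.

€803,392.79

This is an annuity due: 22 payments of €77,025.00 at the beginning of each year.
Periodic rate r = 0.088 per year.
PV = PMT × [(1 − (1+r)^−n)/r] × (1+r) = 77,025 × [1 − (1+r)^−22] / r × (1+r) = €803,392.79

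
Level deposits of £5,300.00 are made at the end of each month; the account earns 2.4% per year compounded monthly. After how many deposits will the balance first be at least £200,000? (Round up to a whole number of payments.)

Periodic rate r = 0.024/12 per month; n is counted in months.
Ordinary annuity FV: 200,000 = 5,300 × [((1+r)^n − 1)/r].
(1+r)^n = 1 + 200,000 × r / 5,300, so n = ln(1 + 200,000·r/5,300) / ln(1+r) = 36.42.
Round up to a whole number of payments: n = 37.

37 payments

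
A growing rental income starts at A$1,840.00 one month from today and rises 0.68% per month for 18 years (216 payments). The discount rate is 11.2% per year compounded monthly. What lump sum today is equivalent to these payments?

A$304,249.09

Periodic rate r = 0.112/12 per month; n is counted in months.
Growing ordinary annuity: PV = PMT₁ × [1 − ((1+g)/(1+r))^n] / (r − g) = 1,840 × [1 − ((1+0.0068)/(1+r))^216] / (r − 0.0068) = A$304,249.09.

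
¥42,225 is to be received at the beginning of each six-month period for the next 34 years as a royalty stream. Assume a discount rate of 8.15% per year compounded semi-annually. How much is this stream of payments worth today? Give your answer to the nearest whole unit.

¥1,007,098

This is an annuity due: 68 payments of ¥42,225 at the beginning of each six-month period.
Periodic rate r = 0.0815/2 per half-year; n is counted in half-years.
PV = PMT × [(1 − (1+r)^−n)/r] × (1+r) = 42,225 × [1 − (1+r)^−68] / r × (1+r) = ¥1,007,098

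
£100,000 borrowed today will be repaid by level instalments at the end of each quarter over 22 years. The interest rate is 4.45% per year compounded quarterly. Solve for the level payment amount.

Level ordinary annuity; solve PV = PMT × [(1 − (1+r)^−n)/r] for PMT.
Periodic rate r = 0.0445/4 per quarter; n is counted in quarters.
With n = 88: PMT = 100,000 / ([(1 − (1+r)^−n)/r]) = £1,787.79

£1,787.79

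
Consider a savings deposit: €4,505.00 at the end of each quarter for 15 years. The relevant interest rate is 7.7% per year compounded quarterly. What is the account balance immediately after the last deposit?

€500,669.34

This is an ordinary annuity: 60 deposits of €4,505.00 at the end of each quarter.
Periodic rate r = 0.077/4 per quarter; n is counted in quarters.
FV = PMT × [((1+r)^n − 1)/r] = 4,505 × [(1+r)^60 − 1] / r = €500,669.34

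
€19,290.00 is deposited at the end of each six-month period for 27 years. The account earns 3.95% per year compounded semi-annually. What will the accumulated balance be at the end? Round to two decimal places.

This is an ordinary annuity: 54 deposits of €19,290.00 at the end of each six-month period.
Periodic rate r = 0.0395/2 per half-year; n is counted in half-years.
FV = PMT × [((1+r)^n − 1)/r] = 19,290 × [(1+r)^54 − 1] / r = €1,831,475.93

€1,831,475.93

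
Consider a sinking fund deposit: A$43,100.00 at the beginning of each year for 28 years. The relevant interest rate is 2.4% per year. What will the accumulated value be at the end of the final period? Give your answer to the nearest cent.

This is an annuity due: 28 deposits of A$43,100.00 at the beginning of each year.
Periodic rate r = 0.024 per year.
FV = PMT × [((1+r)^n − 1)/r] × (1+r) = 43,100 × [(1+r)^28 − 1] / r × (1+r) = A$1,733,505.25

A$1,733,505.25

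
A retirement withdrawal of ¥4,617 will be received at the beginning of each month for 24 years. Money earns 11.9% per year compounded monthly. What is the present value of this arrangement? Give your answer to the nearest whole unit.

This is an annuity due: 288 payments of ¥4,617 at the beginning of each month.
Periodic rate r = 0.119/12 per month; n is counted in months.
PV = PMT × [(1 − (1+r)^−n)/r] × (1+r) = 4,617 × [1 − (1+r)^−288] / r × (1+r) = ¥442,778

¥442,778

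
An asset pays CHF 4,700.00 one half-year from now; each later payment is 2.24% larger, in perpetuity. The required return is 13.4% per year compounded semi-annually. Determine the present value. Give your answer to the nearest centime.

CHF 105,381.17

Periodic rate r = 0.134/2 per half-year.
Growing perpetuity (Gordon): PV = PMT₁ / (r − g) = 4,700 / (r − 0.0224) = CHF 105,381.17.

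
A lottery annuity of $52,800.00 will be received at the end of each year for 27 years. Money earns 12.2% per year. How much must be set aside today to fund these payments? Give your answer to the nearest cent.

This is an ordinary annuity: 27 payments of $52,800.00 at the end of each year.
Periodic rate r = 0.122 per year.
PV = PMT × [(1 − (1+r)^−n)/r] = 52,800 × [1 − (1+r)^−27] / r = $413,446.42

$413,446.42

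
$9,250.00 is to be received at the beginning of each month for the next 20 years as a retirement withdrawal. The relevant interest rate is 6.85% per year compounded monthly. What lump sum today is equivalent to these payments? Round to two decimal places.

This is an annuity due: 240 payments of $9,250.00 at the beginning of each month.
Periodic rate r = 0.0685/12 per month; n is counted in months.
PV = PMT × [(1 − (1+r)^−n)/r] × (1+r) = 9,250 × [1 − (1+r)^−240] / r × (1+r) = $1,213,956.62

$1,213,956.62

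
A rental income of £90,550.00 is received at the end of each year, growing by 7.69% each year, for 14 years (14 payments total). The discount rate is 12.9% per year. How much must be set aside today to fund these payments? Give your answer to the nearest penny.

Periodic rate r = 0.129 per year.
Growing ordinary annuity: PV = PMT₁ × [1 − ((1+g)/(1+r))^n] / (r − g) = 90,550 × [1 − ((1+0.0769)/(1+r))^14] / (r − 0.0769) = £841,007.19.

£841,007.19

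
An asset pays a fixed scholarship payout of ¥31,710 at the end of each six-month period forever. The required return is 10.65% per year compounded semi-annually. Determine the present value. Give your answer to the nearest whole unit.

¥595,493

Periodic rate r = 0.1065/2 per half-year.
Level perpetuity: PV = PMT / r = 31,710 / (0.1065/2) = ¥595,493.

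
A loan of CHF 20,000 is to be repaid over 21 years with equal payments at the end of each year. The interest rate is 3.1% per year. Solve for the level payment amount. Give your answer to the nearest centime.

Level ordinary annuity; solve PV = PMT × [(1 − (1+r)^−n)/r] for PMT.
Periodic rate r = 0.031 per year.
With n = 21: PMT = 20,000 / ([(1 − (1+r)^−n)/r]) = CHF 1,309.97

CHF 1,309.97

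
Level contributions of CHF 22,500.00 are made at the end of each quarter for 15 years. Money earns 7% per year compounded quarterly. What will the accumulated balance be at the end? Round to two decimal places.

This is an ordinary annuity: 60 deposits of CHF 22,500.00 at the end of each quarter.
Periodic rate r = 0.07/4 per quarter; n is counted in quarters.
FV = PMT × [((1+r)^n − 1)/r] = 22,500 × [(1+r)^60 − 1] / r = CHF 2,355,192.36

CHF 2,355,192.36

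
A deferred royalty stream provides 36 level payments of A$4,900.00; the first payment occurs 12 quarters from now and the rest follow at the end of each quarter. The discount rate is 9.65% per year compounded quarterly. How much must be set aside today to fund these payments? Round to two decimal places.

Ordinary annuity of 36 payments, first payment at period 12.
Periodic rate r = 0.0965/4 per quarter; n is counted in quarters.
The ordinary-annuity PV formula values the stream one period before the first payment (period 11); discount that back 11 periods:
PV₀ = 4,900 × [1 − (1+r)^−36] / r × (1+r)^−11 = A$90,016.50

A$90,016.50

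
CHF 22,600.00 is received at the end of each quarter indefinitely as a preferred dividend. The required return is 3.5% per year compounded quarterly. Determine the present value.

CHF 2,582,857.14

Periodic rate r = 0.035/4 per quarter.
Level perpetuity: PV = PMT / r = 22,600 / (0.035/4) = CHF 2,582,857.14.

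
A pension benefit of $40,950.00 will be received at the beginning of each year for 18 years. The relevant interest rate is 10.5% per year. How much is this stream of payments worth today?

$359,515.85

This is an annuity due: 18 payments of $40,950.00 at the beginning of each year.
Periodic rate r = 0.105 per year.
PV = PMT × [(1 − (1+r)^−n)/r] × (1+r) = 40,950 × [1 − (1+r)^−18] / r × (1+r) = $359,515.85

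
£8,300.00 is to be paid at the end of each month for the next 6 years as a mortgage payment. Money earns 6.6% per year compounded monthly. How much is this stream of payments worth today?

£492,360.04

This is an ordinary annuity: 72 payments of £8,300.00 at the end of each month.
Periodic rate r = 0.066/12 per month; n is counted in months.
PV = PMT × [(1 − (1+r)^−n)/r] = 8,300 × [1 − (1+r)^−72] / r = £492,360.04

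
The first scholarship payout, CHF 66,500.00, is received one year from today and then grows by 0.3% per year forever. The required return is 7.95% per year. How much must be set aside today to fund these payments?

CHF 869,281.05

Periodic rate r = 0.0795 per year.
Growing perpetuity (Gordon): PV = PMT₁ / (r − g) = 66,500 / (r − 0.003) = CHF 869,281.05.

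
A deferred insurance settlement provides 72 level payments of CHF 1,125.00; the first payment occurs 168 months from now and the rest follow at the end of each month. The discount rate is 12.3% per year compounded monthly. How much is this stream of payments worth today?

Ordinary annuity of 72 payments, first payment at period 168.
Periodic rate r = 0.123/12 per month; n is counted in months.
The ordinary-annuity PV formula values the stream one period before the first payment (period 167); discount that back 167 periods:
PV₀ = 1,125 × [1 − (1+r)^−72] / r × (1+r)^−167 = CHF 10,397.34

CHF 10,397.34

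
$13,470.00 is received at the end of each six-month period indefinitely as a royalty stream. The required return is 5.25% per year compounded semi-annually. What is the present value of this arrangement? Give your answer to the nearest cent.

Periodic rate r = 0.0525/2 per half-year.
Level perpetuity: PV = PMT / r = 13,470 / (0.0525/2) = $513,142.86.

$513,142.86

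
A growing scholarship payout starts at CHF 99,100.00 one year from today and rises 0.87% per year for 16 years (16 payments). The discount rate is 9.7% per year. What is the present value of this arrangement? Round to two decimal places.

CHF 829,221.49

Periodic rate r = 0.097 per year.
Growing ordinary annuity: PV = PMT₁ × [1 − ((1+g)/(1+r))^n] / (r − g) = 99,100 × [1 − ((1+0.0087)/(1+r))^16] / (r − 0.0087) = CHF 829,221.49.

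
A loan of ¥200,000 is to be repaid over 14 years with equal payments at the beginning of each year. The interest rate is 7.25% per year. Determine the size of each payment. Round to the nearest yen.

Level annuity due; solve PV = PMT × [(1 − (1+r)^−n)/r] × (1+r) for PMT.
Periodic rate r = 0.0725 per year.
With n = 14: PMT = 200,000 / ([(1 − (1+r)^−n)/r] × (1+r)) = ¥21,644

¥21,644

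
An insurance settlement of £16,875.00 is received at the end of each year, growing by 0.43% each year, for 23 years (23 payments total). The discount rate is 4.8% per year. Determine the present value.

Periodic rate r = 0.048 per year.
Growing ordinary annuity: PV = PMT₁ × [1 − ((1+g)/(1+r))^n] / (r − g) = 16,875 × [1 − ((1+0.0043)/(1+r))^23] / (r − 0.0043) = £241,174.14.

£241,174.14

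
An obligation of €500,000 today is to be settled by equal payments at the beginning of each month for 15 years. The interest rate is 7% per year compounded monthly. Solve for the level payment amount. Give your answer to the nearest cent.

€4,468.08

Level annuity due; solve PV = PMT × [(1 − (1+r)^−n)/r] × (1+r) for PMT.
Periodic rate r = 0.07/12 per month; n is counted in months.
With n = 180: PMT = 500,000 / ([(1 − (1+r)^−n)/r] × (1+r)) = €4,468.08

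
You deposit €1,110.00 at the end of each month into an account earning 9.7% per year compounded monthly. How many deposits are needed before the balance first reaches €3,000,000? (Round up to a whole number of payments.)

Periodic rate r = 0.097/12 per month; n is counted in months.
Ordinary annuity FV: 3,000,000 = 1,110 × [((1+r)^n − 1)/r].
(1+r)^n = 1 + 3,000,000 × r / 1,110, so n = ln(1 + 3,000,000·r/1,110) / ln(1+r) = 388.63.
Round up to a whole number of payments: n = 389.

389 payments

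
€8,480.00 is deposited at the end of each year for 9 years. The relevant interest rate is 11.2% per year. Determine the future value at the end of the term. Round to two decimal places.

€121,129.14

This is an ordinary annuity: 9 deposits of €8,480.00 at the end of each year.
Periodic rate r = 0.112 per year.
FV = PMT × [((1+r)^n − 1)/r] = 8,480 × [(1+r)^9 − 1] / r = €121,129.14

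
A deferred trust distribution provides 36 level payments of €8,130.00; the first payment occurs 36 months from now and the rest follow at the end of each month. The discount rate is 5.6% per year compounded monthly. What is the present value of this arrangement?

€228,414.81

Ordinary annuity of 36 payments, first payment at period 36.
Periodic rate r = 0.056/12 per month; n is counted in months.
The ordinary-annuity PV formula values the stream one period before the first payment (period 35); discount that back 35 periods:
PV₀ = 8,130 × [1 − (1+r)^−36] / r × (1+r)^−35 = €228,414.81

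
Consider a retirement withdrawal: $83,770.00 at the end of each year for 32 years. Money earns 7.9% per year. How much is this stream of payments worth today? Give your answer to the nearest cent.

This is an ordinary annuity: 32 payments of $83,770.00 at the end of each year.
Periodic rate r = 0.079 per year.
PV = PMT × [(1 − (1+r)^−n)/r] = 83,770 × [1 − (1+r)^−32] / r = $967,317.14

$967,317.14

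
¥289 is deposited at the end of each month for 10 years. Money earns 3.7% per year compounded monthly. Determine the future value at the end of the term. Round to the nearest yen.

This is an ordinary annuity: 120 deposits of ¥289 at the end of each month.
Periodic rate r = 0.037/12 per month; n is counted in months.
FV = PMT × [((1+r)^n − 1)/r] = 289 × [(1+r)^120 − 1] / r = ¥41,889

¥41,889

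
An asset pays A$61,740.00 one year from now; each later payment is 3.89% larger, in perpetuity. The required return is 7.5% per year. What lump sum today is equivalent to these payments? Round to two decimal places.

A$1,710,249.31

Periodic rate r = 0.075 per year.
Growing perpetuity (Gordon): PV = PMT₁ / (r − g) = 61,740 / (r − 0.0389) = A$1,710,249.31.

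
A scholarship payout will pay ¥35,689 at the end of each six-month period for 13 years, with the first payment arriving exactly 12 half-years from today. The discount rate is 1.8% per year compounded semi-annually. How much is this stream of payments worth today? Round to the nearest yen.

¥746,714

Ordinary annuity of 26 payments, first payment at period 12.
Periodic rate r = 0.018/2 per half-year; n is counted in half-years.
The ordinary-annuity PV formula values the stream one period before the first payment (period 11); discount that back 11 periods:
PV₀ = 35,689 × [1 − (1+r)^−26] / r × (1+r)^−11 = ¥746,714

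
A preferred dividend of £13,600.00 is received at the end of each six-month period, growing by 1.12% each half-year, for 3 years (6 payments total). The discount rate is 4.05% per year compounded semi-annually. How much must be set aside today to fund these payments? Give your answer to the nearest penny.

Periodic rate r = 0.0405/2 per half-year; n is counted in half-years.
Growing ordinary annuity: PV = PMT₁ × [1 − ((1+g)/(1+r))^n] / (r − g) = 13,600 × [1 − ((1+0.0112)/(1+r))^6] / (r − 0.0112) = £78,227.59.

£78,227.59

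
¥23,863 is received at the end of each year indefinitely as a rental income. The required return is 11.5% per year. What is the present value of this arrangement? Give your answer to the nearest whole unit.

Periodic rate r = 0.115 per year.
Level perpetuity: PV = PMT / r = 23,863 / (0.115) = ¥207,504.

¥207,504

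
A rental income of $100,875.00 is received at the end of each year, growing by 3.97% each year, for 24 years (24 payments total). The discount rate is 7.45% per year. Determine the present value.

Periodic rate r = 0.0745 per year.
Growing ordinary annuity: PV = PMT₁ × [1 − ((1+g)/(1+r))^n] / (r − g) = 100,875 × [1 − ((1+0.0397)/(1+r))^24] / (r − 0.0397) = $1,583,350.98.

$1,583,350.98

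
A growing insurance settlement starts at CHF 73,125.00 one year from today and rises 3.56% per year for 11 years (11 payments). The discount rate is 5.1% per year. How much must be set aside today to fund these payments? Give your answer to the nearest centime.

CHF 711,664.85

Periodic rate r = 0.051 per year.
Growing ordinary annuity: PV = PMT₁ × [1 − ((1+g)/(1+r))^n] / (r − g) = 73,125 × [1 − ((1+0.0356)/(1+r))^11] / (r − 0.0356) = CHF 711,664.85.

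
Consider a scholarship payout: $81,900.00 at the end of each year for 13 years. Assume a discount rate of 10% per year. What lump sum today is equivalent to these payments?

$581,764.87

This is an ordinary annuity: 13 payments of $81,900.00 at the end of each year.
Periodic rate r = 0.1 per year.
PV = PMT × [(1 − (1+r)^−n)/r] = 81,900 × [1 − (1+r)^−13] / r = $581,764.87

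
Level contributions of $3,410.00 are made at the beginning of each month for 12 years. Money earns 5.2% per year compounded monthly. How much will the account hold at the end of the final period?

This is an annuity due: 144 deposits of $3,410.00 at the beginning of each month.
Periodic rate r = 0.052/12 per month; n is counted in months.
FV = PMT × [((1+r)^n − 1)/r] × (1+r) = 3,410 × [(1+r)^144 − 1] / r × (1+r) = $682,740.50

$682,740.50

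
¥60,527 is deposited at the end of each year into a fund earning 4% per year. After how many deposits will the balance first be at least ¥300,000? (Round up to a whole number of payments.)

5 payments

Periodic rate r = 0.04 per year.
Ordinary annuity FV: 300,000 = 60,527 × [((1+r)^n − 1)/r].
(1+r)^n = 1 + 300,000 × r / 60,527, so n = ln(1 + 300,000·r/60,527) / ln(1+r) = 4.61.
Round up to a whole number of payments: n = 5.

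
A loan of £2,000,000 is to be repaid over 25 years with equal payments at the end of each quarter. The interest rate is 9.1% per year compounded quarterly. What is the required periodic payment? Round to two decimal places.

£50,863.63

Level ordinary annuity; solve PV = PMT × [(1 − (1+r)^−n)/r] for PMT.
Periodic rate r = 0.091/4 per quarter; n is counted in quarters.
With n = 100: PMT = 2,000,000 / ([(1 − (1+r)^−n)/r]) = £50,863.63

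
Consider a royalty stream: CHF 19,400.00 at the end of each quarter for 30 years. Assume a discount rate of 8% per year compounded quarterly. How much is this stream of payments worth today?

CHF 879,894.54

This is an ordinary annuity: 120 payments of CHF 19,400.00 at the end of each quarter.
Periodic rate r = 0.08/4 per quarter; n is counted in quarters.
PV = PMT × [(1 − (1+r)^−n)/r] = 19,400 × [1 − (1+r)^−120] / r = CHF 879,894.54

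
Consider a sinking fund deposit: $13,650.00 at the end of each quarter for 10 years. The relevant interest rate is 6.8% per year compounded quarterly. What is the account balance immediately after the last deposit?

This is an ordinary annuity: 40 deposits of $13,650.00 at the end of each quarter.
Periodic rate r = 0.068/4 per quarter; n is counted in quarters.
FV = PMT × [((1+r)^n − 1)/r] = 13,650 × [(1+r)^40 − 1] / r = $772,934.12

$772,934.12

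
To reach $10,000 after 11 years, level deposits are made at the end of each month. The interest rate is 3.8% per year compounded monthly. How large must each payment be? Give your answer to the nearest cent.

$61.14

Level ordinary annuity; solve FV = PMT × [((1+r)^n − 1)/r] for PMT.
Periodic rate r = 0.038/12 per month; n is counted in months.
With n = 132: PMT = 10,000 / ([((1+r)^n − 1)/r]) = $61.14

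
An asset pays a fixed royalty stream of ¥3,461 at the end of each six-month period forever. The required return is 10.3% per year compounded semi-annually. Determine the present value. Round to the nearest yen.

¥67,204

Periodic rate r = 0.103/2 per half-year.
Level perpetuity: PV = PMT / r = 3,461 / (0.103/2) = ¥67,204.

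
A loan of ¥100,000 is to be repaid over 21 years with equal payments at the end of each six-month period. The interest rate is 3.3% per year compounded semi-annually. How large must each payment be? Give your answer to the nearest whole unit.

¥3,319

Level ordinary annuity; solve PV = PMT × [(1 − (1+r)^−n)/r] for PMT.
Periodic rate r = 0.033/2 per half-year; n is counted in half-years.
With n = 42: PMT = 100,000 / ([(1 − (1+r)^−n)/r]) = ¥3,319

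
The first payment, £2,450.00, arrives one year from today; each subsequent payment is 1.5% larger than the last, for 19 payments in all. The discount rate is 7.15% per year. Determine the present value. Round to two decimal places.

Periodic rate r = 0.0715 per year.
Growing ordinary annuity: PV = PMT₁ × [1 − ((1+g)/(1+r))^n] / (r − g) = 2,450 × [1 − ((1+0.015)/(1+r))^19] / (r − 0.015) = £27,870.35.

£27,870.35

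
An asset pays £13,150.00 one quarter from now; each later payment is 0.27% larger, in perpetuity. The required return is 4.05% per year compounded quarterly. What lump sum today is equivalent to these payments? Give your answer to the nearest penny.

£1,771,043.77

Periodic rate r = 0.0405/4 per quarter.
Growing perpetuity (Gordon): PV = PMT₁ / (r − g) = 13,150 / (r − 0.0027) = £1,771,043.77.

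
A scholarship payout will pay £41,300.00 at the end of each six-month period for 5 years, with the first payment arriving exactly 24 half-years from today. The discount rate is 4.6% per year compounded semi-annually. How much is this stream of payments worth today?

£216,481.32

Ordinary annuity of 10 payments, first payment at period 24.
Periodic rate r = 0.046/2 per half-year; n is counted in half-years.
The ordinary-annuity PV formula values the stream one period before the first payment (period 23); discount that back 23 periods:
PV₀ = 41,300 × [1 − (1+r)^−10] / r × (1+r)^−23 = £216,481.32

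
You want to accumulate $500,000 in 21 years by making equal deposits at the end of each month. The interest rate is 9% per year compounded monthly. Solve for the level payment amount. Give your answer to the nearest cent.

Level ordinary annuity; solve FV = PMT × [((1+r)^n − 1)/r] for PMT.
Periodic rate r = 0.09/12 per month; n is counted in months.
With n = 252: PMT = 500,000 / ([((1+r)^n − 1)/r]) = $672.91

$672.91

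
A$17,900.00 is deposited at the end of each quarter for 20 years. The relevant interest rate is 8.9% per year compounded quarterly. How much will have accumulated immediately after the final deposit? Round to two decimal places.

This is an ordinary annuity: 80 deposits of A$17,900.00 at the end of each quarter.
Periodic rate r = 0.089/4 per quarter; n is counted in quarters.
FV = PMT × [((1+r)^n − 1)/r] = 17,900 × [(1+r)^80 − 1] / r = A$3,873,853.94

A$3,873,853.94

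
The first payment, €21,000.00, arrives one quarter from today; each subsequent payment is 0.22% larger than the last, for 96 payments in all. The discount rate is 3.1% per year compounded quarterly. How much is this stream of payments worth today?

€1,556,994.60

Periodic rate r = 0.031/4 per quarter; n is counted in quarters.
Growing ordinary annuity: PV = PMT₁ × [1 − ((1+g)/(1+r))^n] / (r − g) = 21,000 × [1 − ((1+0.0022)/(1+r))^96] / (r − 0.0022) = €1,556,994.60.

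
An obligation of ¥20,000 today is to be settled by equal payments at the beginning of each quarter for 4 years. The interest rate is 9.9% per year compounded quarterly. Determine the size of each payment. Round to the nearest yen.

¥1,492

Level annuity due; solve PV = PMT × [(1 − (1+r)^−n)/r] × (1+r) for PMT.
Periodic rate r = 0.099/4 per quarter; n is counted in quarters.
With n = 16: PMT = 20,000 / ([(1 − (1+r)^−n)/r] × (1+r)) = ¥1,492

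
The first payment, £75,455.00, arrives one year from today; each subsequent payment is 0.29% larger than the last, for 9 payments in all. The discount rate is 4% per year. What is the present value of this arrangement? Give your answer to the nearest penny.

Periodic rate r = 0.04 per year.
Growing ordinary annuity: PV = PMT₁ × [1 − ((1+g)/(1+r))^n] / (r − g) = 75,455 × [1 − ((1+0.0029)/(1+r))^9] / (r − 0.0029) = £567,156.37.

£567,156.37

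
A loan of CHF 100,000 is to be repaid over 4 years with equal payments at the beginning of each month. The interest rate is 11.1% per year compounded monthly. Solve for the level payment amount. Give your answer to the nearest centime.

CHF 2,565.68

Level annuity due; solve PV = PMT × [(1 − (1+r)^−n)/r] × (1+r) for PMT.
Periodic rate r = 0.111/12 per month; n is counted in months.
With n = 48: PMT = 100,000 / ([(1 − (1+r)^−n)/r] × (1+r)) = CHF 2,565.68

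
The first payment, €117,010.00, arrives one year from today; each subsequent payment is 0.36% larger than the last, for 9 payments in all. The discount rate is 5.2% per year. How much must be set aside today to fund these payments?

Periodic rate r = 0.052 per year.
Growing ordinary annuity: PV = PMT₁ × [1 − ((1+g)/(1+r))^n] / (r − g) = 117,010 × [1 − ((1+0.0036)/(1+r))^9] / (r − 0.0036) = €835,287.47.

€835,287.47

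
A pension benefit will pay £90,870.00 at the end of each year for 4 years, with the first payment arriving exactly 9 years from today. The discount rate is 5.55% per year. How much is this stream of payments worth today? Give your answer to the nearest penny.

£206,519.29

Ordinary annuity of 4 payments, first payment at period 9.
Periodic rate r = 0.0555 per year.
The ordinary-annuity PV formula values the stream one period before the first payment (period 8); discount that back 8 periods:
PV₀ = 90,870 × [1 − (1+r)^−4] / r × (1+r)^−8 = £206,519.29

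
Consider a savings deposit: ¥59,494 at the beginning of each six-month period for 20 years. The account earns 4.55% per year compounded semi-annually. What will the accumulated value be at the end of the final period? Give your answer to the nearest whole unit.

This is an annuity due: 40 deposits of ¥59,494 at the beginning of each six-month period.
Periodic rate r = 0.0455/2 per half-year; n is counted in half-years.
FV = PMT × [((1+r)^n − 1)/r] × (1+r) = 59,494 × [(1+r)^40 − 1] / r × (1+r) = ¥3,902,581

¥3,902,581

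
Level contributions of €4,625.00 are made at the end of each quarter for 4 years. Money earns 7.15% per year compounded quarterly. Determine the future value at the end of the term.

This is an ordinary annuity: 16 deposits of €4,625.00 at the end of each quarter.
Periodic rate r = 0.0715/4 per quarter; n is counted in quarters.
FV = PMT × [((1+r)^n − 1)/r] = 4,625 × [(1+r)^16 − 1] / r = €84,798.38

€84,798.38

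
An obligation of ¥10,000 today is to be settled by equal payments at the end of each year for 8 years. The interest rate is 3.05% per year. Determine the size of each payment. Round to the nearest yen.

¥1,428

Level ordinary annuity; solve PV = PMT × [(1 − (1+r)^−n)/r] for PMT.
Periodic rate r = 0.0305 per year.
With n = 8: PMT = 10,000 / ([(1 − (1+r)^−n)/r]) = ¥1,428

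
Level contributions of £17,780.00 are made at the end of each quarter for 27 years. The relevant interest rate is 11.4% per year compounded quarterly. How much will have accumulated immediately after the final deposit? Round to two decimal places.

This is an ordinary annuity: 108 deposits of £17,780.00 at the end of each quarter.
Periodic rate r = 0.114/4 per quarter; n is counted in quarters.
FV = PMT × [((1+r)^n − 1)/r] = 17,780 × [(1+r)^108 − 1] / r = £12,352,440.07

£12,352,440.07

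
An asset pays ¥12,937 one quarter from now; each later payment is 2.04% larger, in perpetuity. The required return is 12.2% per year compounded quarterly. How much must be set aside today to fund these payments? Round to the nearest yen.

¥1,280,891

Periodic rate r = 0.122/4 per quarter.
Growing perpetuity (Gordon): PV = PMT₁ / (r − g) = 12,937 / (r − 0.0204) = ¥1,280,891.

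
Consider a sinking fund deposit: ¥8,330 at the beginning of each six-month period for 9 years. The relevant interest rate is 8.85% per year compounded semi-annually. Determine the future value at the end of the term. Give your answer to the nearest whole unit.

¥231,987

This is an annuity due: 18 deposits of ¥8,330 at the beginning of each six-month period.
Periodic rate r = 0.0885/2 per half-year; n is counted in half-years.
FV = PMT × [((1+r)^n − 1)/r] × (1+r) = 8,330 × [(1+r)^18 − 1] / r × (1+r) = ¥231,987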